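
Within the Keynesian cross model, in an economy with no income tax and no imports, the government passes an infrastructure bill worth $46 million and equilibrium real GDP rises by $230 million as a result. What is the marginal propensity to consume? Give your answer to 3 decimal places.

0.800

Implied spending multiplier k = ΔY/ΔG = 230/46 = 5.
Since k = 1/(1 − MPC), MPC = 1 − 1/k = 1 − ΔG/ΔY = 1 − 46/230 = 0.800.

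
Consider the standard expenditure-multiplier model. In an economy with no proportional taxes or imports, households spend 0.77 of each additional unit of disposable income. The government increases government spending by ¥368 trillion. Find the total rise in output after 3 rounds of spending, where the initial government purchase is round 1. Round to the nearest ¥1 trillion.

¥870 trillion

Round 1 adds ΔG = ¥368 trillion; each later round is MPC = 0.77 times the previous.
After 3 rounds: 368 + 283.36 + 218.1872 = ΔG·(1 − c^3)/(1 − c) = 368 × (1 − 0.456533)/0.23 ≈ ¥870 trillion.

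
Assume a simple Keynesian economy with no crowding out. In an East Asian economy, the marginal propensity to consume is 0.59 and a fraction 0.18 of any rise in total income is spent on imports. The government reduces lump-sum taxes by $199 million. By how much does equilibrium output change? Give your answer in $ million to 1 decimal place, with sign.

+$199.0 million

A lump-sum tax change of −$199 million shifts disposable income by +$199 million; first-round consumption changes by −c × ΔT = −0.59 × (−$199 million) = +$117.41 million.
Expenditure multiplier = 1/(1 − c + m) = 1/(1 − 0.59 + 0.18) = 1/0.59 ≈ 1.695.
The tax multiplier is −c × k = −1, so ΔY = k × (−c·ΔT) = (+$117.41 million) / 0.59 = +$199 million.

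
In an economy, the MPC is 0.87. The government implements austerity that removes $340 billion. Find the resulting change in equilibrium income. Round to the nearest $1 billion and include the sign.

Expenditure multiplier = 1/(1 − MPC) = 1/(1 − 0.87) = 1/0.13 ≈ 7.692.
ΔY = k × ΔG = (−$340 billion) / 0.13 ≈ −$2,615 billion.

−$2,615 billion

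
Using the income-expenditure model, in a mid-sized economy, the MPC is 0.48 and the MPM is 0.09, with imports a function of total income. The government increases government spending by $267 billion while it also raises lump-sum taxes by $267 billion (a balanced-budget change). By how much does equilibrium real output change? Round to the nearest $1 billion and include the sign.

Expenditure multiplier = 1/(1 − c + m) = 1/(1 − 0.48 + 0.09) = 1/0.61 ≈ 1.639.
ΔG contributes k·ΔG = (+$267 billion) / 0.61 ≈ +$437.7 billion.
ΔT of +$267 billion changes first-round spending by −c·ΔT = −$128.16 billion, contributing k·(−c·ΔT) = (−$128.16 billion) / 0.61 ≈ −$210.1 billion.
Net ΔY = k(ΔG − c·ΔT) = (+$138.84 billion) / 0.61 ≈ +$228 billion.

+$228 billion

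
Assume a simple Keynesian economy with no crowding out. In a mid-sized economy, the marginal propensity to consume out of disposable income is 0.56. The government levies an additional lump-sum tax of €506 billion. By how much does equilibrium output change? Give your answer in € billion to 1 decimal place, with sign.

A lump-sum tax change of +€506 billion shifts disposable income by −€506 billion; first-round consumption changes by −c × ΔT = −0.56 × (+€506 billion) = −€283.36 billion.
Expenditure multiplier = 1/(1 − MPC) = 1/(1 − 0.56) = 1/0.44 ≈ 2.273.
The tax multiplier is −c × k ≈ −1.273, so ΔY = k × (−c·ΔT) = (−€283.36 billion) / 0.44 = −€644 billion.

−€644.0 billion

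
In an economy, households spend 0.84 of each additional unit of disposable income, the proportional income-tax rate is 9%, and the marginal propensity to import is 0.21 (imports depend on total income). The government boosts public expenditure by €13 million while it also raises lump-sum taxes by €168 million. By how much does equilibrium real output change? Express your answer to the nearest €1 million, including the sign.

−€288 million

Expenditure multiplier = 1/(1 − c(1−t) + m) = 1/(1 − 0.84×0.91 + 0.21) = 1/0.4456 ≈ 2.244.
ΔG contributes k·ΔG = (+€13 million) / 0.4456 ≈ +€29.2 million.
ΔT of +€168 million changes first-round spending by −c·ΔT = −€141.12 million, contributing k·(−c·ΔT) = (−€141.12 million) / 0.4456 ≈ −€316.7 million.
Net ΔY = k(ΔG − c·ΔT) = (−€128.12 million) / 0.4456 ≈ −€288 million.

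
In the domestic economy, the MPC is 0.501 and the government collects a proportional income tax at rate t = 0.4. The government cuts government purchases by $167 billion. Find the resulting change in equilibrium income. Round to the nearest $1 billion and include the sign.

Government-spending multiplier = 1/(1 − c(1−t)) = 1/(1 − 0.501×0.6) = 1/0.6994 ≈ 1.43.
ΔY = k × ΔG = (−$167 billion) / 0.6994 ≈ −$239 billion.

−$239 billion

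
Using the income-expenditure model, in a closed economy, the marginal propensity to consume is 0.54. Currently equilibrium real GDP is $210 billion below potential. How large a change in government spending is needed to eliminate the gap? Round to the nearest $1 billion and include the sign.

Spending multiplier = 1/(1 − MPC) = 1/(1 − 0.54) = 1/0.46 ≈ 2.174.
Need ΔY = +$210 billion, so ΔG = ΔY/k = (+$210 billion) × 0.46 ≈ +$97 billion.
The government should increase government spending by $97 billion.

+$97 billion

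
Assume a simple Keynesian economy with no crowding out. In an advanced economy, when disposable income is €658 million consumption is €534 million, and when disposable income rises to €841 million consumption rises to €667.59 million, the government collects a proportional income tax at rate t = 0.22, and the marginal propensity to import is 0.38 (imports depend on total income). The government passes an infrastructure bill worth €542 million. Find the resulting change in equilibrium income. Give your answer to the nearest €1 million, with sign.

MPC = ΔC/ΔYd = (667.59 − 534)/(841 − 658) = 133.59/183 = 0.73.
Spending multiplier = 1/(1 − c(1−t) + m) = 1/(1 − 0.73×0.78 + 0.38) = 1/0.8106 ≈ 1.234.
ΔY = k × ΔG = (+€542 million) / 0.8106 ≈ +€669 million.

+€669 million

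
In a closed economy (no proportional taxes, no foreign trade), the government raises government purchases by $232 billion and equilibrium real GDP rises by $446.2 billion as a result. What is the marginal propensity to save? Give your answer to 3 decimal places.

0.520

Implied spending multiplier k = ΔY/ΔG = 446.2/232 ≈ 1.9233.
Since k = 1/(1 − MPC), MPC = 1 − 1/k = 1 − ΔG/ΔY = 1 − 232/446.2 ≈ 0.480.
MPS = 1 − MPC = 0.520.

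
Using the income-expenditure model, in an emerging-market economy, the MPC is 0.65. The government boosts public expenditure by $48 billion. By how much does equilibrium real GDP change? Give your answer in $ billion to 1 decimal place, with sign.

+$137.1 billion

Expenditure multiplier = 1/(1 − MPC) = 1/(1 − 0.65) = 1/0.35 ≈ 2.857.
ΔY = k × ΔG = (+$48 billion) / 0.35 ≈ +$137.1 billion.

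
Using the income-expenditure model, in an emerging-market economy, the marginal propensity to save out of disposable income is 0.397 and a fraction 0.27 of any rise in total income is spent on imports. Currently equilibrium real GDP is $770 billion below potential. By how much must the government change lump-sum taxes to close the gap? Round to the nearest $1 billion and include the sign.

−$852 billion

MPC = 1 − MPS = 1 − 0.397 = 0.603.
Spending multiplier = 1/(1 − c + m) = 1/(1 − 0.603 + 0.27) = 1/0.667 ≈ 1.499.
Tax multiplier = −c·k = −0.603/0.667 ≈ −0.904. Need ΔY = +$770 billion, so ΔT = ΔY/(−c·k) = −(+$770 billion) × 0.667 / 0.603 ≈ −$852 billion.
The government should cut lump-sum taxes by $852 billion.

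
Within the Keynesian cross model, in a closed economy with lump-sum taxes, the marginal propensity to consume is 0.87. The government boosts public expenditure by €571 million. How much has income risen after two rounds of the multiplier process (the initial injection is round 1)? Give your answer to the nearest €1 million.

€1,068 million

Round 1 adds ΔG = €571 million; each later round is MPC = 0.87 times the previous.
After 2 rounds: 571 + 496.77 = ΔG·(1 − c^2)/(1 − c) = 571 × (1 − 0.7569)/0.13 ≈ €1,068 million.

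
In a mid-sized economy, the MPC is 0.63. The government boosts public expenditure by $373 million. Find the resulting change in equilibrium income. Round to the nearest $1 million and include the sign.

+$1,008 million

Spending multiplier = 1/(1 − MPC) = 1/(1 − 0.63) = 1/0.37 ≈ 2.703.
ΔY = k × ΔG = (+$373 million) / 0.37 ≈ +$1,008 million.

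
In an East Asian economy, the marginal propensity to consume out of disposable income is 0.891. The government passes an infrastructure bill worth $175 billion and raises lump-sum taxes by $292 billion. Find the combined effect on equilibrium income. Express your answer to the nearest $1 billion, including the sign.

Expenditure multiplier = 1/(1 − MPC) = 1/(1 − 0.891) = 1/0.109 ≈ 9.174.
ΔG contributes k·ΔG = (+$175 billion) / 0.109 ≈ +$1,605.5 billion.
ΔT of +$292 billion changes first-round spending by −c·ΔT = −$260.172 billion, contributing k·(−c·ΔT) = (−$260.172 billion) / 0.109 ≈ −$2,386.9 billion.
Net ΔY = k(ΔG − c·ΔT) = (−$85.172 billion) / 0.109 ≈ −$781 billion.

−$781 billion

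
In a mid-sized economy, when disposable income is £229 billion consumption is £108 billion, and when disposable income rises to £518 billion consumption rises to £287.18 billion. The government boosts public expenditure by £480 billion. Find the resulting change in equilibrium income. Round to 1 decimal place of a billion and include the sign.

+£1,263.2 billion

MPC = ΔC/ΔYd = (287.18 − 108)/(518 − 229) = 179.18/289 = 0.62.
Spending multiplier = 1/(1 − MPC) = 1/(1 − 0.62) = 1/0.38 ≈ 2.632.
ΔY = k × ΔG = (+£480 billion) / 0.38 ≈ +£1,263.2 billion.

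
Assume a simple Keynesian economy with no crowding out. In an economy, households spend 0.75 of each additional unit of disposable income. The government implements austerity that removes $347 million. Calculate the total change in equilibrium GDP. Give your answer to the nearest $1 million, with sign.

−$1,388 million

Government-spending multiplier = 1/(1 − MPC) = 1/(1 − 0.75) = 1/0.25 = 4.
ΔY = k × ΔG = (−$347 million) / 0.25 = −$1,388 million.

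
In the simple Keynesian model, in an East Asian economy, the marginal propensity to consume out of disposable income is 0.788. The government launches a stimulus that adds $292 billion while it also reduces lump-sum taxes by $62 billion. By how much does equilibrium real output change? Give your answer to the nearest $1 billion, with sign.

Expenditure multiplier = 1/(1 − MPC) = 1/(1 − 0.788) = 1/0.212 ≈ 4.717.
ΔG contributes k·ΔG = (+$292 billion) / 0.212 ≈ +$1,377.4 billion.
ΔT of −$62 billion changes first-round spending by −c·ΔT = +$48.856 billion, contributing k·(−c·ΔT) = (+$48.856 billion) / 0.212 ≈ +$230.5 billion.
Net ΔY = k(ΔG − c·ΔT) = (+$340.856 billion) / 0.212 ≈ +$1,608 billion.

+$1,608 billion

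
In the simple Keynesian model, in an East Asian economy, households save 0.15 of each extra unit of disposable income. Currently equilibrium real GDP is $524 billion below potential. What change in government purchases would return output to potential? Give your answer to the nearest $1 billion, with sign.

+$79 billion

MPC = 1 − MPS = 1 − 0.15 = 0.85.
Spending multiplier = 1/(1 − MPC) = 1/(1 − 0.85) = 1/0.15 ≈ 6.667.
Need ΔY = +$524 billion, so ΔG = ΔY/k = (+$524 billion) × 0.15 ≈ +$79 billion.
The government should increase government purchases by $79 billion.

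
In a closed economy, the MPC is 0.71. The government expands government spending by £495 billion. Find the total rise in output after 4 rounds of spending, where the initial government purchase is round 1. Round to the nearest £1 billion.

£1,273 billion

Round 1 adds ΔG = £495 billion; each later round is MPC = 0.71 times the previous.
After 4 rounds: 495 + 351.45 + 249.5295 + 177.165945 = ΔG·(1 − c^4)/(1 − c) = 495 × (1 − 0.25411681)/0.29 ≈ £1,273 billion.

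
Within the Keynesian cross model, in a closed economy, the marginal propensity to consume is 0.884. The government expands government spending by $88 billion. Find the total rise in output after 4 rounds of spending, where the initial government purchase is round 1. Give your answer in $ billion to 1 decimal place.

Round 1 adds ΔG = $88 billion; each later round is MPC = 0.884 times the previous.
After 4 rounds: 88 + 77.792 + 68.768128 + 60.791025152 = ΔG·(1 − c^4)/(1 − c) = 88 × (1 − 0.610673479936)/0.116 ≈ $295.4 billion.

$295.4 billion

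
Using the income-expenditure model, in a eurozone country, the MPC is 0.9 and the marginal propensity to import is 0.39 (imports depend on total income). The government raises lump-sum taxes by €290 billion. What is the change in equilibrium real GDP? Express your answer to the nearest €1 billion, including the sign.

−€533 billion

A lump-sum tax change of +€290 billion shifts disposable income by −€290 billion; first-round consumption changes by −c × ΔT = −0.9 × (+€290 billion) = −€261 billion.
Expenditure multiplier = 1/(1 − c + m) = 1/(1 − 0.9 + 0.39) = 1/0.49 ≈ 2.041.
The tax multiplier is −c × k ≈ −1.837, so ΔY = k × (−c·ΔT) = (−€261 billion) / 0.49 ≈ −€533 billion.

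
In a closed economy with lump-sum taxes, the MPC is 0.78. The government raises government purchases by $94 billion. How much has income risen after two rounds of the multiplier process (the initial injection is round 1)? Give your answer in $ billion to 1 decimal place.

Round 1 adds ΔG = $94 billion; each later round is MPC = 0.78 times the previous.
After 2 rounds: 94 + 73.32 = ΔG·(1 − c^2)/(1 − c) = 94 × (1 − 0.6084)/0.22 ≈ $167.3 billion.

$167.3 billion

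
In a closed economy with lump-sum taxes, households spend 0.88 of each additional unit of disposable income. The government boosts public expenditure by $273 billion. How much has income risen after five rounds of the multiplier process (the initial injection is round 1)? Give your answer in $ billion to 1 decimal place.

Round 1 adds ΔG = $273 billion; each later round is MPC = 0.88 times the previous.
After 5 rounds: 273 + 240.24 + 211.4112 + 186.041856 + 163.71683328 = ΔG·(1 − c^5)/(1 − c) = 273 × (1 − 0.5277319168)/0.12 ≈ $1,074.4 billion.

$1,074.4 billion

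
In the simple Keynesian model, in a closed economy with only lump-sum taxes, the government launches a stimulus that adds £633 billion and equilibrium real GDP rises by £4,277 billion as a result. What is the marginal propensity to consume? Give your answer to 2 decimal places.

Implied spending multiplier k = ΔY/ΔG = 4,277/633 ≈ 6.7567.
Since k = 1/(1 − MPC), MPC = 1 − 1/k = 1 − ΔG/ΔY = 1 − 633/4,277 ≈ 0.85.

0.85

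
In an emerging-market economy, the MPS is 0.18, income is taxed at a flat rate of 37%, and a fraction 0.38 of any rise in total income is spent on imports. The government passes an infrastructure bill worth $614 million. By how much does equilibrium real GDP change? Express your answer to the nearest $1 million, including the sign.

MPC = 1 − MPS = 1 − 0.18 = 0.82.
Government-spending multiplier = 1/(1 − c(1−t) + m) = 1/(1 − 0.82×0.63 + 0.38) = 1/0.8634 ≈ 1.158.
ΔY = k × ΔG = (+$614 million) / 0.8634 ≈ +$711 million.

+$711 million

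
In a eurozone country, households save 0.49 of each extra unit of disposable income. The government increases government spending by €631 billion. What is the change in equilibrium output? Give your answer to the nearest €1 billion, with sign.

MPC = 1 − MPS = 1 − 0.49 = 0.51.
Government-spending multiplier = 1/(1 − MPC) = 1/(1 − 0.51) = 1/0.49 ≈ 2.041.
ΔY = k × ΔG = (+€631 billion) / 0.49 ≈ +€1,288 billion.

+€1,288 billion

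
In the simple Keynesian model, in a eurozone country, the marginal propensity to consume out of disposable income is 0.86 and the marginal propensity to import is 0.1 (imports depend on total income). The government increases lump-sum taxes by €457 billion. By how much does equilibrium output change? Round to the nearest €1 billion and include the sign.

−€1,638 billion

A lump-sum tax change of +€457 billion shifts disposable income by −€457 billion; first-round consumption changes by −c × ΔT = −0.86 × (+€457 billion) = −€393.02 billion.
Expenditure multiplier = 1/(1 − c + m) = 1/(1 − 0.86 + 0.1) = 1/0.24 ≈ 4.167.
The tax multiplier is −c × k ≈ −3.583, so ΔY = k × (−c·ΔT) = (−€393.02 billion) / 0.24 ≈ −€1,638 billion.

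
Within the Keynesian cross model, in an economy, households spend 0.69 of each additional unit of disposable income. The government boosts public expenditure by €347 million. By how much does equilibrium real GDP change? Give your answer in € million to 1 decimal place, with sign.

Government-spending multiplier = 1/(1 − MPC) = 1/(1 − 0.69) = 1/0.31 ≈ 3.226.
ΔY = k × ΔG = (+€347 million) / 0.31 ≈ +€1,119.4 million.

+€1,119.4 million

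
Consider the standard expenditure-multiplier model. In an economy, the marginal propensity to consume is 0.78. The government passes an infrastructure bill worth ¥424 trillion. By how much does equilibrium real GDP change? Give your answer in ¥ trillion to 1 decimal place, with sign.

Government-spending multiplier = 1/(1 − MPC) = 1/(1 − 0.78) = 1/0.22 ≈ 4.545.
ΔY = k × ΔG = (+¥424 trillion) / 0.22 ≈ +¥1,927.3 trillion.

+¥1,927.3 trillion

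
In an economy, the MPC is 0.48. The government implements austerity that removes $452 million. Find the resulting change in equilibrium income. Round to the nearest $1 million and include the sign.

−$869 million

Spending multiplier = 1/(1 − MPC) = 1/(1 − 0.48) = 1/0.52 ≈ 1.923.
ΔY = k × ΔG = (−$452 million) / 0.52 ≈ −$869 million.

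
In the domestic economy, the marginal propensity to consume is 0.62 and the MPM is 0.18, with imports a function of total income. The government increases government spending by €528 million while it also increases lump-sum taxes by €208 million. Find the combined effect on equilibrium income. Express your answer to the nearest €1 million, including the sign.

+€713 million

Expenditure multiplier = 1/(1 − c + m) = 1/(1 − 0.62 + 0.18) = 1/0.56 ≈ 1.786.
ΔG contributes k·ΔG = (+€528 million) / 0.56 ≈ +€942.9 million.
ΔT of +€208 million changes first-round spending by −c·ΔT = −€128.96 million, contributing k·(−c·ΔT) = (−€128.96 million) / 0.56 ≈ −€230.3 million.
Net ΔY = k(ΔG − c·ΔT) = (+€399.04 million) / 0.56 ≈ +€713 million.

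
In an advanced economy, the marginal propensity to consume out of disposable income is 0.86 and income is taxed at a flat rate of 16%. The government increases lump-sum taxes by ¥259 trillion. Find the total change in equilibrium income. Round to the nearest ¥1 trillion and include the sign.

−¥802 trillion

A lump-sum tax change of +¥259 trillion shifts disposable income by −¥259 trillion; first-round consumption changes by −c × ΔT = −0.86 × (+¥259 trillion) = −¥222.74 trillion.
Expenditure multiplier = 1/(1 − c(1−t)) = 1/(1 − 0.86×0.84) = 1/0.2776 ≈ 3.602.
The tax multiplier is −c × k ≈ −3.098, so ΔY = k × (−c·ΔT) = (−¥222.74 trillion) / 0.2776 ≈ −¥802 trillion.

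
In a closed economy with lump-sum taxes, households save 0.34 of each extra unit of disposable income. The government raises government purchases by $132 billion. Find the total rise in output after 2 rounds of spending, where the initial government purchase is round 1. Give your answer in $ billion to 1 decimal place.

$219.1 billion

MPC = 1 − MPS = 1 − 0.34 = 0.66.
Round 1 adds ΔG = $132 billion; each later round is MPC = 0.66 times the previous.
After 2 rounds: 132 + 87.12 = ΔG·(1 − c^2)/(1 − c) = 132 × (1 − 0.4356)/0.34 ≈ $219.1 billion.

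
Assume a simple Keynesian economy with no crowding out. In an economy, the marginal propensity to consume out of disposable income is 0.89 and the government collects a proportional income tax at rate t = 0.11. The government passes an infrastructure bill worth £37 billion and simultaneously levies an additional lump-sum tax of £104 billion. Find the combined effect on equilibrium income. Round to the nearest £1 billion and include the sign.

Expenditure multiplier = 1/(1 − c(1−t)) = 1/(1 − 0.89×0.89) = 1/0.2079 ≈ 4.81.
ΔG contributes k·ΔG = (+£37 billion) / 0.2079 ≈ +£178 billion.
ΔT of +£104 billion changes first-round spending by −c·ΔT = −£92.56 billion, contributing k·(−c·ΔT) = (−£92.56 billion) / 0.2079 ≈ −£445.2 billion.
Net ΔY = k(ΔG − c·ΔT) = (−£55.56 billion) / 0.2079 ≈ −£267 billion.

−£267 billion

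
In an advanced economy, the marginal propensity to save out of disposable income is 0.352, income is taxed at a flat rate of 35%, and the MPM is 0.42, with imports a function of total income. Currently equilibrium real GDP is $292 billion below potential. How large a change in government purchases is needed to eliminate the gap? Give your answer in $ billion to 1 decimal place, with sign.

+$291.6 billion

MPC = 1 − MPS = 1 − 0.352 = 0.648.
Spending multiplier = 1/(1 − c(1−t) + m) = 1/(1 − 0.648×0.65 + 0.42) = 1/0.9988 ≈ 1.001.
Need ΔY = +$292 billion, so ΔG = ΔY/k = (+$292 billion) × 0.9988 ≈ +$291.6 billion.
The government should increase government purchases by $291.6 billion.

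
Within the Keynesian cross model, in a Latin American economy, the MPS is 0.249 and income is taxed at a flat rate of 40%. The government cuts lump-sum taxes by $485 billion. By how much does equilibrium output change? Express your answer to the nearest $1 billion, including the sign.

MPC = 1 − MPS = 1 − 0.249 = 0.751.
A lump-sum tax change of −$485 billion shifts disposable income by +$485 billion; first-round consumption changes by −c × ΔT = −0.751 × (−$485 billion) = +$364.235 billion.
Expenditure multiplier = 1/(1 − c(1−t)) = 1/(1 − 0.751×0.6) = 1/0.5494 ≈ 1.82.
The tax multiplier is −c × k ≈ −1.367, so ΔY = k × (−c·ΔT) = (+$364.235 billion) / 0.5494 ≈ +$663 billion.

+$663 billion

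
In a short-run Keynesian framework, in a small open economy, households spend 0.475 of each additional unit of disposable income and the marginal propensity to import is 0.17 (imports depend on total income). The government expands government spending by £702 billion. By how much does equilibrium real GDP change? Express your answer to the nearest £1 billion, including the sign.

+£1,010 billion

Expenditure multiplier = 1/(1 − c + m) = 1/(1 − 0.475 + 0.17) = 1/0.695 ≈ 1.439.
ΔY = k × ΔG = (+£702 billion) / 0.695 ≈ +£1,010 billion.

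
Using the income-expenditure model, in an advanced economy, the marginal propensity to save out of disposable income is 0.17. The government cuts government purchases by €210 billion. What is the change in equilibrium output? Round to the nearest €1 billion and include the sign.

−€1,235 billion

MPC = 1 − MPS = 1 − 0.17 = 0.83.
Expenditure multiplier = 1/(1 − MPC) = 1/(1 − 0.83) = 1/0.17 ≈ 5.882.
ΔY = k × ΔG = (−€210 billion) / 0.17 ≈ −€1,235 billion.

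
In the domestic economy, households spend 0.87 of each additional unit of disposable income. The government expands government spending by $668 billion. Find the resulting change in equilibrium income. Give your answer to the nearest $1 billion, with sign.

+$5,138 billion

Government-spending multiplier = 1/(1 − MPC) = 1/(1 − 0.87) = 1/0.13 ≈ 7.692.
ΔY = k × ΔG = (+$668 billion) / 0.13 ≈ +$5,138 billion.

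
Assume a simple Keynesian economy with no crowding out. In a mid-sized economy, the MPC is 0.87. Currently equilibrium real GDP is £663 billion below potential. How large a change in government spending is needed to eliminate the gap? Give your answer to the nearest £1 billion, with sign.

+£86 billion

Spending multiplier = 1/(1 − MPC) = 1/(1 − 0.87) = 1/0.13 ≈ 7.692.
Need ΔY = +£663 billion, so ΔG = ΔY/k = (+£663 billion) × 0.13 ≈ +£86 billion.
The government should increase government spending by £86 billion.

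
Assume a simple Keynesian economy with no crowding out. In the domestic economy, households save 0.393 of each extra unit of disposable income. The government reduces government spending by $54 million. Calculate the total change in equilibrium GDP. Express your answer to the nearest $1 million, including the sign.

−$137 million

MPC = 1 − MPS = 1 − 0.393 = 0.607.
Spending multiplier = 1/(1 − MPC) = 1/(1 − 0.607) = 1/0.393 ≈ 2.545.
ΔY = k × ΔG = (−$54 million) / 0.393 ≈ −$137 million.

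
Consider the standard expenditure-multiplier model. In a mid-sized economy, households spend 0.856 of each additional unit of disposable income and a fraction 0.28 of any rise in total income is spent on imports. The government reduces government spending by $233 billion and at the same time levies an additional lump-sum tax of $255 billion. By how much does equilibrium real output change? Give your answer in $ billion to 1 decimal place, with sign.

Expenditure multiplier = 1/(1 − c + m) = 1/(1 − 0.856 + 0.28) = 1/0.424 ≈ 2.358.
ΔG contributes k·ΔG = (−$233 billion) / 0.424 ≈ −$549.5 billion.
ΔT of +$255 billion changes first-round spending by −c·ΔT = −$218.28 billion, contributing k·(−c·ΔT) = (−$218.28 billion) / 0.424 ≈ −$514.8 billion.
Net ΔY = k(ΔG − c·ΔT) = (−$451.28 billion) / 0.424 ≈ −$1,064.3 billion.

−$1,064.3 billion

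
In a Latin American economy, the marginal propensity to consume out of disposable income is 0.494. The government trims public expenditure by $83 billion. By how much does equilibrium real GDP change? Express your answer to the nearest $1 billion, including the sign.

Expenditure multiplier = 1/(1 − MPC) = 1/(1 − 0.494) = 1/0.506 ≈ 1.976.
ΔY = k × ΔG = (−$83 billion) / 0.506 ≈ −$164 billion.

−$164 billion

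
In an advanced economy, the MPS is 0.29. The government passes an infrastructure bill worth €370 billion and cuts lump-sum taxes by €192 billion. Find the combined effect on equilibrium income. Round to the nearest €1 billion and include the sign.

MPC = 1 − MPS = 1 − 0.29 = 0.71.
Expenditure multiplier = 1/(1 − MPC) = 1/(1 − 0.71) = 1/0.29 ≈ 3.448.
ΔG contributes k·ΔG = (+€370 billion) / 0.29 ≈ +€1,275.9 billion.
ΔT of −€192 billion changes first-round spending by −c·ΔT = +€136.32 billion, contributing k·(−c·ΔT) = (+€136.32 billion) / 0.29 ≈ +€470.1 billion.
Net ΔY = k(ΔG − c·ΔT) = (+€506.32 billion) / 0.29 ≈ +€1,746 billion.

+€1,746 billion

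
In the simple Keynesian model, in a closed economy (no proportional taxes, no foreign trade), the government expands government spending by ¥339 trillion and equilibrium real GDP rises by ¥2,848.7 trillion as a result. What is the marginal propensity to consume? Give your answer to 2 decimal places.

0.88

Implied spending multiplier k = ΔY/ΔG = 2,848.7/339 ≈ 8.4032.
Since k = 1/(1 − MPC), MPC = 1 − 1/k = 1 − ΔG/ΔY = 1 − 339/2,848.7 ≈ 0.88.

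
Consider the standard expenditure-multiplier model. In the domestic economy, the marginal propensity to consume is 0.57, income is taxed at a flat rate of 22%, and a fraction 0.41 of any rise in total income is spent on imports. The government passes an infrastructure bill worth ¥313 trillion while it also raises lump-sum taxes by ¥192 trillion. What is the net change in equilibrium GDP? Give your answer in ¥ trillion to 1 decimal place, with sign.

Expenditure multiplier = 1/(1 − c(1−t) + m) = 1/(1 − 0.57×0.78 + 0.41) = 1/0.9654 ≈ 1.036.
ΔG contributes k·ΔG = (+¥313 trillion) / 0.9654 ≈ +¥324.2 trillion.
ΔT of +¥192 trillion changes first-round spending by −c·ΔT = −¥109.44 trillion, contributing k·(−c·ΔT) = (−¥109.44 trillion) / 0.9654 ≈ −¥113.4 trillion.
Net ΔY = k(ΔG − c·ΔT) = (+¥203.56 trillion) / 0.9654 ≈ +¥210.9 trillion.

+¥210.9 trillion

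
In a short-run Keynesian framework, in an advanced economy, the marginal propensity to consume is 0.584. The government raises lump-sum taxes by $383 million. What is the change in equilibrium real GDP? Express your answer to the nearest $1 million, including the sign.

A lump-sum tax change of +$383 million shifts disposable income by −$383 million; first-round consumption changes by −c × ΔT = −0.584 × (+$383 million) = −$223.672 million.
Expenditure multiplier = 1/(1 − MPC) = 1/(1 − 0.584) = 1/0.416 ≈ 2.404.
The tax multiplier is −c × k ≈ −1.404, so ΔY = k × (−c·ΔT) = (−$223.672 million) / 0.416 ≈ −$538 million.

−$538 million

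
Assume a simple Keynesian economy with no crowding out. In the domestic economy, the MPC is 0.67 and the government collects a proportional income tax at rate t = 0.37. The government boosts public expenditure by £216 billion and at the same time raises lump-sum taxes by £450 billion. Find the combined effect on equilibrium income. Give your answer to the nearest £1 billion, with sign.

Expenditure multiplier = 1/(1 − c(1−t)) = 1/(1 − 0.67×0.63) = 1/0.5779 ≈ 1.73.
ΔG contributes k·ΔG = (+£216 billion) / 0.5779 ≈ +£373.8 billion.
ΔT of +£450 billion changes first-round spending by −c·ΔT = −£301.5 billion, contributing k·(−c·ΔT) = (−£301.5 billion) / 0.5779 ≈ −£521.7 billion.
Net ΔY = k(ΔG − c·ΔT) = (−£85.5 billion) / 0.5779 ≈ −£148 billion.

−£148 billion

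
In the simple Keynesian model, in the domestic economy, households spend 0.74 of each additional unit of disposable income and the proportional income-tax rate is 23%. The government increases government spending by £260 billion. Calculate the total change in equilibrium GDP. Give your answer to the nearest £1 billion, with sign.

Expenditure multiplier = 1/(1 − c(1−t)) = 1/(1 − 0.74×0.77) = 1/0.4302 ≈ 2.325.
ΔY = k × ΔG = (+£260 billion) / 0.4302 ≈ +£604 billion.

+£604 billion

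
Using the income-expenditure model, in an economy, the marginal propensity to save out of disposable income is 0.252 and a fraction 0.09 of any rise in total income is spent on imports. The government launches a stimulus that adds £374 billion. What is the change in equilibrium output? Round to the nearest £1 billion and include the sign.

+£1,094 billion

MPC = 1 − MPS = 1 − 0.252 = 0.748.
Expenditure multiplier = 1/(1 − c + m) = 1/(1 − 0.748 + 0.09) = 1/0.342 ≈ 2.924.
ΔY = k × ΔG = (+£374 billion) / 0.342 ≈ +£1,094 billion.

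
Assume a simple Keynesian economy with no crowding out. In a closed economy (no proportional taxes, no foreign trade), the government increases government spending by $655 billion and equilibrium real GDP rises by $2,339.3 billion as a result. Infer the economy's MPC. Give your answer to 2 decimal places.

Implied spending multiplier k = ΔY/ΔG = 2,339.3/655 ≈ 3.5715.
Since k = 1/(1 − MPC), MPC = 1 − 1/k = 1 − ΔG/ΔY = 1 − 655/2,339.3 ≈ 0.72.

0.72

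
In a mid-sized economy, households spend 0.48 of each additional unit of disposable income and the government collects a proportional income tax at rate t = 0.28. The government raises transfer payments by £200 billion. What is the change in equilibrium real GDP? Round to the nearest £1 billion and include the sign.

+£147 billion

The transfer change shifts disposable income by +£200 billion, so first-round consumption changes by c·ΔTR = 0.48 × (+£200 billion) = +£96 billion.
Expenditure multiplier = 1/(1 − c(1−t)) = 1/(1 − 0.48×0.72) = 1/0.6544 ≈ 1.528.
The transfer multiplier is c × k ≈ 0.733, so ΔY = k × (c·ΔTR) = (+£96 billion) / 0.6544 ≈ +£147 billion.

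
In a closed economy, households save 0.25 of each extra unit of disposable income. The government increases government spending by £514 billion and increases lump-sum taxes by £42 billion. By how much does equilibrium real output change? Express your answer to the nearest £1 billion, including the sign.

+£1,930 billion

MPC = 1 − MPS = 1 − 0.25 = 0.75.
Expenditure multiplier = 1/(1 − MPC) = 1/(1 − 0.75) = 1/0.25 = 4.
ΔG contributes k·ΔG = (+£514 billion) / 0.25 = +£2,056 billion.
ΔT of +£42 billion changes first-round spending by −c·ΔT = −£31.5 billion, contributing k·(−c·ΔT) = (−£31.5 billion) / 0.25 = −£126 billion.
Net ΔY = k(ΔG − c·ΔT) = (+£482.5 billion) / 0.25 = +£1,930 billion.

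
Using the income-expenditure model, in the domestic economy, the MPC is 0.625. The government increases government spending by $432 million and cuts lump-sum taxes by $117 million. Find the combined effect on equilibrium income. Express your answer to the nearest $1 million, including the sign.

Expenditure multiplier = 1/(1 − MPC) = 1/(1 − 0.625) = 1/0.375 ≈ 2.667.
ΔG contributes k·ΔG = (+$432 million) / 0.375 = +$1,152 million.
ΔT of −$117 million changes first-round spending by −c·ΔT = +$73.125 million, contributing k·(−c·ΔT) = (+$73.125 million) / 0.375 = +$195 million.
Net ΔY = k(ΔG − c·ΔT) = (+$505.125 million) / 0.375 = +$1,347 million.

+$1,347 million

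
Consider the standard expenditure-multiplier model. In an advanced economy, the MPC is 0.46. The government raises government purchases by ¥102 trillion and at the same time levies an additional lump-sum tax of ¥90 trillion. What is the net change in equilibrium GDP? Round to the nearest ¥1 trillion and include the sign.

+¥112 trillion

Expenditure multiplier = 1/(1 − MPC) = 1/(1 − 0.46) = 1/0.54 ≈ 1.852.
ΔG contributes k·ΔG = (+¥102 trillion) / 0.54 ≈ +¥188.9 trillion.
ΔT of +¥90 trillion changes first-round spending by −c·ΔT = −¥41.4 trillion, contributing k·(−c·ΔT) = (−¥41.4 trillion) / 0.54 ≈ −¥76.7 trillion.
Net ΔY = k(ΔG − c·ΔT) = (+¥60.6 trillion) / 0.54 ≈ +¥112 trillion.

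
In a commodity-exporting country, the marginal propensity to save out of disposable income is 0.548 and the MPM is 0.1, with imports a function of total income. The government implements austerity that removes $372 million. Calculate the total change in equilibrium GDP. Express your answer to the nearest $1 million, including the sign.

MPC = 1 − MPS = 1 − 0.548 = 0.452.
Expenditure multiplier = 1/(1 − c + m) = 1/(1 − 0.452 + 0.1) = 1/0.648 ≈ 1.543.
ΔY = k × ΔG = (−$372 million) / 0.648 ≈ −$574 million.

−$574 million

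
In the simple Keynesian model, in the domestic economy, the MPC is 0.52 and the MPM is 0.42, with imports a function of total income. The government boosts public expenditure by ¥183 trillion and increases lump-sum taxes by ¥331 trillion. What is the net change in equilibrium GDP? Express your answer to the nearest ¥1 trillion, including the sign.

Expenditure multiplier = 1/(1 − c + m) = 1/(1 − 0.52 + 0.42) = 1/0.9 ≈ 1.111.
ΔG contributes k·ΔG = (+¥183 trillion) / 0.9 ≈ +¥203.3 trillion.
ΔT of +¥331 trillion changes first-round spending by −c·ΔT = −¥172.12 trillion, contributing k·(−c·ΔT) = (−¥172.12 trillion) / 0.9 ≈ −¥191.2 trillion.
Net ΔY = k(ΔG − c·ΔT) = (+¥10.88 trillion) / 0.9 ≈ +¥12 trillion.

+¥12 trillion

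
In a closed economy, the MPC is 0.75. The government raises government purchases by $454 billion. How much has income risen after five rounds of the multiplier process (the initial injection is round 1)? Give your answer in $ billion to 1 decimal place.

$1,385.1 billion

Round 1 adds ΔG = $454 billion; each later round is MPC = 0.75 times the previous.
After 5 rounds: 454 + 340.5 + 255.375 + 191.53125 + 143.6484375 = ΔG·(1 − c^5)/(1 − c) = 454 × (1 − 0.2373046875)/0.25 ≈ $1,385.1 billion.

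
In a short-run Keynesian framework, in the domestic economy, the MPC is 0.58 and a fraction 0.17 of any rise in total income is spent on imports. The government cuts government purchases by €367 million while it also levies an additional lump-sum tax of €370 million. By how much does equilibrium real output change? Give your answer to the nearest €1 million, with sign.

−€986 million

Expenditure multiplier = 1/(1 − c + m) = 1/(1 − 0.58 + 0.17) = 1/0.59 ≈ 1.695.
ΔG contributes k·ΔG = (−€367 million) / 0.59 ≈ −€622 million.
ΔT of +€370 million changes first-round spending by −c·ΔT = −€214.6 million, contributing k·(−c·ΔT) = (−€214.6 million) / 0.59 ≈ −€363.7 million.
Net ΔY = k(ΔG − c·ΔT) = (−€581.6 million) / 0.59 ≈ −€986 million.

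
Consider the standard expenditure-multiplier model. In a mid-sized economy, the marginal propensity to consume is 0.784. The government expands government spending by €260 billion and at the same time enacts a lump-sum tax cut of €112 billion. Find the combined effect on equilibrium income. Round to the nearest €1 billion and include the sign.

Expenditure multiplier = 1/(1 − MPC) = 1/(1 − 0.784) = 1/0.216 ≈ 4.63.
ΔG contributes k·ΔG = (+€260 billion) / 0.216 ≈ +€1,203.7 billion.
ΔT of −€112 billion changes first-round spending by −c·ΔT = +€87.808 billion, contributing k·(−c·ΔT) = (+€87.808 billion) / 0.216 ≈ +€406.5 billion.
Net ΔY = k(ΔG − c·ΔT) = (+€347.808 billion) / 0.216 ≈ +€1,610 billion.

+€1,610 billion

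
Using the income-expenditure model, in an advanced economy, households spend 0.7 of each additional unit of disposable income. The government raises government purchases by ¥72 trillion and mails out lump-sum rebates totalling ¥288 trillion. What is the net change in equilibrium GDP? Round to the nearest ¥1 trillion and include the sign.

Expenditure multiplier = 1/(1 − MPC) = 1/(1 − 0.7) = 1/0.3 ≈ 3.333.
ΔG contributes k·ΔG = (+¥72 trillion) / 0.3 = +¥240 trillion.
ΔT of −¥288 trillion changes first-round spending by −c·ΔT = +¥201.6 trillion, contributing k·(−c·ΔT) = (+¥201.6 trillion) / 0.3 = +¥672 trillion.
Net ΔY = k(ΔG − c·ΔT) = (+¥273.6 trillion) / 0.3 = +¥912 trillion.

+¥912 trillion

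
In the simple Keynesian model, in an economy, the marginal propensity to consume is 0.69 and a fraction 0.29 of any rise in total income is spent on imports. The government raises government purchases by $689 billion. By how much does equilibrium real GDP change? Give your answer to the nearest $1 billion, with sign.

+$1,148 billion

Government-spending multiplier = 1/(1 − c + m) = 1/(1 − 0.69 + 0.29) = 1/0.6 ≈ 1.667.
ΔY = k × ΔG = (+$689 billion) / 0.6 ≈ +$1,148 billion.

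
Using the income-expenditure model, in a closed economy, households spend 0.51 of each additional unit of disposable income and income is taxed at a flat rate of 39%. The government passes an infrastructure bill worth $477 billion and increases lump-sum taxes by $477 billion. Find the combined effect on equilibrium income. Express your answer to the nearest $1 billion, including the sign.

Expenditure multiplier = 1/(1 − c(1−t)) = 1/(1 − 0.51×0.61) = 1/0.6889 ≈ 1.452.
ΔG contributes k·ΔG = (+$477 billion) / 0.6889 ≈ +$692.4 billion.
ΔT of +$477 billion changes first-round spending by −c·ΔT = −$243.27 billion, contributing k·(−c·ΔT) = (−$243.27 billion) / 0.6889 ≈ −$353.1 billion.
Net ΔY = k(ΔG − c·ΔT) = (+$233.73 billion) / 0.6889 ≈ +$339 billion.

+$339 billion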